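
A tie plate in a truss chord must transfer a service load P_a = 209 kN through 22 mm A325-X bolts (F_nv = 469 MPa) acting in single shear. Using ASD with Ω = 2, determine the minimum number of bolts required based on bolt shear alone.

A_b = π·22²/4 = 380.1 mm².
Per-bolt allowable strength R_n/Ω = 469 × 380.1 × 1 / 1000 / 2 = 89.14 kN.
n ≥ 209 / 89.14 = 2.345 → use 3 bolts.

3 bolts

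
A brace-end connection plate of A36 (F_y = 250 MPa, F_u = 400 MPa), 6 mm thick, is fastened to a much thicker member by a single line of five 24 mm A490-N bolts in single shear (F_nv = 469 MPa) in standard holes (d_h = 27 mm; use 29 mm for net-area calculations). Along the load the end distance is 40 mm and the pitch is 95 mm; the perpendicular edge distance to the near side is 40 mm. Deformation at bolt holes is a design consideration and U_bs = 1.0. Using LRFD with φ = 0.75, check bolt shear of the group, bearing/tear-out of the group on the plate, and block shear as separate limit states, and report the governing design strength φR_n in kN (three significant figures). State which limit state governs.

Bolt shear: A_b = π·24²/4 = 452.4 mm²; R_n = 469 × 452.4 × 5 × 1 / 1000 = 1061 kN → 0.75 × 1061 = 796 kN.
Bearing: edge l_c = 26.5, r_n = 76.32 kN; interior l_c = 68, r_n = 138.2 kN; R_n = 76.32 + 4·138.2 = 629.3 kN → 472 kN.
Block shear: A_gv = 2520, A_nv = 1737, A_nt = 153 mm²; R_n = min(0.6F_uA_nv, 0.6F_yA_gv) + U_bs·F_u·A_nt = 439.2 kN → 329 kN.
Block shear governs: 329 kN.

329 kN (block shear governs)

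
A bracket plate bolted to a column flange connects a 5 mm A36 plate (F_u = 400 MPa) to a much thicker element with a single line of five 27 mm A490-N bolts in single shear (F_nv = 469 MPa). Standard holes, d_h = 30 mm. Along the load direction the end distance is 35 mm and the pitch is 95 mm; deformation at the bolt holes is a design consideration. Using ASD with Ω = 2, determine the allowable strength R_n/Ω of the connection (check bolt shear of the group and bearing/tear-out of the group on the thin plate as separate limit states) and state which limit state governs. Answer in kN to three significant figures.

Bolt shear: A_b = π·27²/4 = 572.6 mm²; R_n = 469 × 572.6 × 5 × 1 / 1000 = 1343 kN → 1343 / 2 = 671 kN.
Bearing (1.2 l_c t F_u ≤ 2.4 d t F_u): upper limit = 2.4·27·5·400 / 1000 = 129.6 kN.
  Edge l_c = 35 − 30/2 = 20 → r_n = 48 kN; interior l_c = 95 − 30 = 65 → r_n = 129.6 kN.
  R_n,bearing = 1·48 + 4·129.6 = 566.4 kN → 566.4 / 2 = 283 kN.
Bearing governs: 283 kN.

283 kN (bearing governs)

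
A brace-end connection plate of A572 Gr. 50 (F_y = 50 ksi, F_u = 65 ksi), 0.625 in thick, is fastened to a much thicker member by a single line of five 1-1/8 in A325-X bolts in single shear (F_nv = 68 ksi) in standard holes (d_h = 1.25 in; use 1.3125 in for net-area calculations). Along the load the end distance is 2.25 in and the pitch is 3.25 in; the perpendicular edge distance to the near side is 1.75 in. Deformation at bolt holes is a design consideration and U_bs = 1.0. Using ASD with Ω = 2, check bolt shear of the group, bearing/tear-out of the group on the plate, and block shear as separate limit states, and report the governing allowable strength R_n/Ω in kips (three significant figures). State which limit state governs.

Bolt shear: A_b = π·1.125²/4 = 0.994 in²; R_n = 68 × 0.994 × 5 × 1 = 338 kips → 338 / 2 = 169 kips.
Bearing: edge l_c = 1.625, r_n = 79.22 kips; interior l_c = 2, r_n = 97.5 kips; R_n = 79.22 + 4·97.5 = 469.2 kips → 235 kips.
Block shear: A_gv = 9.531, A_nv = 5.84, A_nt = 0.6836 in²; R_n = min(0.6F_uA_nv, 0.6F_yA_gv) + U_bs·F_u·A_nt = 272.2 kips → 136 kips.
Block shear governs: 136 kips.

136 kips (block shear governs)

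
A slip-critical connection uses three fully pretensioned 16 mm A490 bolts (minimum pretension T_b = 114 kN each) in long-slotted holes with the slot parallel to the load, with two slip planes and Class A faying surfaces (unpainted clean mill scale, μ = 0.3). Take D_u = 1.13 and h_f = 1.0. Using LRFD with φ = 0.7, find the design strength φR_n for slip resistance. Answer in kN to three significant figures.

R_n = μ · D_u · h_f · T_b · n_s · n_b = 0.3 × 1.13 × 1.0 × 114 × 2 × 3 = 231.9 kN.
Design strength φR_n = 0.7 × 231.9 = 162 kN.

162 kN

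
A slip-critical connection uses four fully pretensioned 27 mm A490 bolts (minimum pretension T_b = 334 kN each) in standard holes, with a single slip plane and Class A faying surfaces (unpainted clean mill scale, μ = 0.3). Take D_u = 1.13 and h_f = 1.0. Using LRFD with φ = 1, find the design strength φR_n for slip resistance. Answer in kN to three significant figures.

453 kN

R_n = μ · D_u · h_f · T_b · n_s · n_b = 0.3 × 1.13 × 1.0 × 334 × 1 × 4 = 452.9 kN.
Design strength φR_n = 1 × 452.9 = 453 kN.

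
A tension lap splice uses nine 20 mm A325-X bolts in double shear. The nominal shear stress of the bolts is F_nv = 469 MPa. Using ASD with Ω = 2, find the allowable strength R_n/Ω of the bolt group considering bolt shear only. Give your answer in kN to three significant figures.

A_b = π × 20² / 4 = 314.2 mm².
R_n = F_nv · A_b · n · n_s = 469 × 314.2 × 9 × 2 / 1000 = 2652 kN.
Allowable strength R_n/Ω = 2652 / 2 = 1330 kN.

1330 kN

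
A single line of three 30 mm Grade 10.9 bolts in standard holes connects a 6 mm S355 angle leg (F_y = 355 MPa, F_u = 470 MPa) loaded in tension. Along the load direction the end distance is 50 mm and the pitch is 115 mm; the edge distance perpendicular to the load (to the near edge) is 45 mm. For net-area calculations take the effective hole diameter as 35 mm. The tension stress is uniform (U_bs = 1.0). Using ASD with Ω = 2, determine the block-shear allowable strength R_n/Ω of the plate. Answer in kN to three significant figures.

202 kN

Shear plane L_v = 50 + 2·115 = 280 mm; A_gv = 280 × 6 = 1680 mm².
A_nv = (280 − 2.5·35) × 6 = 1155 mm².
A_nt = (45 − 0.5·35) × 6 = 165 mm².
0.6 F_u A_nv = 325.7 kN; 0.6 F_y A_gv = 357.8 kN → shear rupture governs the shear term.
R_n = 325.7 + 1.0 × 470 × 165 / 1000 = 403.3 kN.
Allowable strength R_n/Ω = 403.3 / 2 = 202 kN.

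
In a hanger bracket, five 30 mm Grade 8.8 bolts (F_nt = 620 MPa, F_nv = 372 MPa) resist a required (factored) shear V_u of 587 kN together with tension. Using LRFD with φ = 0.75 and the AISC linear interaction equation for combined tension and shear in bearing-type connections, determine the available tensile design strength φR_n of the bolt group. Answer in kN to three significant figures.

1160 kN

A_b = π·30²/4 = 706.9 mm²; f_rv = 587 × 1000 / (5 × 706.9) = 166.1 MPa.
F'_nt = 1.3 F_nt − (F_nt / φF_nv) f_rv = 1.3·620 − (620/(0.75·372))·166.1 = 436.9 MPa, capped at F_nt → F'_nt = 436.9 MPa.
R_n = F'_nt · A_b · n = 436.9 × 706.9 × 5 / 1000 = 1544 kN.
Design strength φR_n = 0.75 × 1544 = 1160 kN.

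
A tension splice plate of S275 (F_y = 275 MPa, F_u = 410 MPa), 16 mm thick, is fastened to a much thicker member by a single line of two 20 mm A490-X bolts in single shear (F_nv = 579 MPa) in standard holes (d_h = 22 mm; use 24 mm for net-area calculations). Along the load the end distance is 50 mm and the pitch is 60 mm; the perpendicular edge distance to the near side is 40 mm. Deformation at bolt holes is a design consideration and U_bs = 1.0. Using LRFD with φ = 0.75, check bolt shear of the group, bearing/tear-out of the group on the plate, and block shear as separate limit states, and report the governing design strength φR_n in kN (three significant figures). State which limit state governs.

Bolt shear: A_b = π·20²/4 = 314.2 mm²; R_n = 579 × 314.2 × 2 × 1 / 1000 = 363.8 kN → 0.75 × 363.8 = 273 kN.
Bearing: edge l_c = 39, r_n = 307 kN; interior l_c = 38, r_n = 299.1 kN; R_n = 307 + 1·299.1 = 606.1 kN → 455 kN.
Block shear: A_gv = 1760, A_nv = 1184, A_nt = 448 mm²; R_n = min(0.6F_uA_nv, 0.6F_yA_gv) + U_bs·F_u·A_nt = 474.1 kN → 356 kN.
Bolt shear governs: 273 kN.

273 kN (bolt shear governs)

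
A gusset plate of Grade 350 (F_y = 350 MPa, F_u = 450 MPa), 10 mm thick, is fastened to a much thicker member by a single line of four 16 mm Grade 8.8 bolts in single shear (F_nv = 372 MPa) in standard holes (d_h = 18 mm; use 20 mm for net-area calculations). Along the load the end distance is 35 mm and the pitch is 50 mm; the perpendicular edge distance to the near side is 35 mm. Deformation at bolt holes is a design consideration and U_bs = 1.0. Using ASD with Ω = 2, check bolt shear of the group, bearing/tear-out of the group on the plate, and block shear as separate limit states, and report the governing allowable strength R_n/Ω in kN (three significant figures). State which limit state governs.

150 kN (bolt shear governs)

Bolt shear: A_b = π·16²/4 = 201.1 mm²; R_n = 372 × 201.1 × 4 × 1 / 1000 = 299.2 kN → 299.2 / 2 = 150 kN.
Bearing: edge l_c = 26, r_n = 140.4 kN; interior l_c = 32, r_n = 172.8 kN; R_n = 140.4 + 3·172.8 = 658.8 kN → 329 kN.
Block shear: A_gv = 1850, A_nv = 1150, A_nt = 250 mm²; R_n = min(0.6F_uA_nv, 0.6F_yA_gv) + U_bs·F_u·A_nt = 423 kN → 212 kN.
Bolt shear governs: 150 kN.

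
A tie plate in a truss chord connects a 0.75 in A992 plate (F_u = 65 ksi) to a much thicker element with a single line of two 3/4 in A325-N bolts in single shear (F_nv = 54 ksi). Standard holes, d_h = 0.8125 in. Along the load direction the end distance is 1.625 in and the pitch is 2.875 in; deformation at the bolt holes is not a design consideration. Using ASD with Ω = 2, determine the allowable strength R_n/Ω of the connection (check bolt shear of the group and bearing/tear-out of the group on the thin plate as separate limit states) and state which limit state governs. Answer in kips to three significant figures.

23.9 kips (bolt shear governs)

Bolt shear: A_b = π·0.75²/4 = 0.4418 in²; R_n = 54 × 0.4418 × 2 × 1 = 47.71 kips → 47.71 / 2 = 23.9 kips.
Bearing (1.5 l_c t F_u ≤ 3.0 d t F_u): upper limit = 3.0·0.75·0.75·65 = 109.7 kips.
  Edge l_c = 1.625 − 0.8125/2 = 1.219 → r_n = 89.12 kips; interior l_c = 2.875 − 0.8125 = 2.062 → r_n = 109.7 kips.
  R_n,bearing = 1·89.12 + 1·109.7 = 198.8 kips → 198.8 / 2 = 99.4 kips.
Bolt shear governs: 23.9 kips.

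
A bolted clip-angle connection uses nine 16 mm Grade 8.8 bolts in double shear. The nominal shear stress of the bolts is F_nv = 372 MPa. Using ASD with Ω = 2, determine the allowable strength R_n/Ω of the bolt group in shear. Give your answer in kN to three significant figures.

673 kN

A_b = π × 16² / 4 = 201.1 mm².
R_n = F_nv · A_b · n · n_s = 372 × 201.1 × 9 × 2 / 1000 = 1346 kN.
Allowable strength R_n/Ω = 1346 / 2 = 673 kN.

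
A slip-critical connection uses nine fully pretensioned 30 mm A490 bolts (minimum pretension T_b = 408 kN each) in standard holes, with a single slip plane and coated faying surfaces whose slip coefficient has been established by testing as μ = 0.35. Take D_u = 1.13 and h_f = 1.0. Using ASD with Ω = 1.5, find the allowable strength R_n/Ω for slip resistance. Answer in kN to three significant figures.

R_n = μ · D_u · h_f · T_b · n_s · n_b = 0.35 × 1.13 × 1.0 × 408 × 1 × 9 = 1452 kN.
Allowable strength R_n/Ω = 1452 / 1.5 = 968 kN.

968 kN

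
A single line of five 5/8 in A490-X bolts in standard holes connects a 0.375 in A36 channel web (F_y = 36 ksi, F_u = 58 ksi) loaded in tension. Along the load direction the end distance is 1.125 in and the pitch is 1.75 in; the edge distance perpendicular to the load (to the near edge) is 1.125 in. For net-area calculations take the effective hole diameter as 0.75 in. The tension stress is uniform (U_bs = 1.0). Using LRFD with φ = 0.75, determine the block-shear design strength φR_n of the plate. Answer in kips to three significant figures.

58.7 kips

Shear plane L_v = 1.125 + 4·1.75 = 8.125 in; A_gv = 8.125 × 0.375 = 3.047 in².
A_nv = (8.125 − 4.5·0.75) × 0.375 = 1.781 in².
A_nt = (1.125 − 0.5·0.75) × 0.375 = 0.2812 in².
0.6 F_u A_nv = 61.99 kips; 0.6 F_y A_gv = 65.81 kips → shear rupture governs the shear term.
R_n = 61.99 + 1.0 × 58 × 0.2812 = 78.3 kips.
Design strength φR_n = 0.75 × 78.3 = 58.7 kips.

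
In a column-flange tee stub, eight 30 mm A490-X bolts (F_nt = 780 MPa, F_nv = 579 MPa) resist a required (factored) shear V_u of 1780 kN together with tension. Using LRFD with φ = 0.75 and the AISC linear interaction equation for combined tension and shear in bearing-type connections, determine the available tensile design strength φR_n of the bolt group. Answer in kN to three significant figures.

A_b = π·30²/4 = 706.9 mm²; f_rv = 1780 × 1000 / (8 × 706.9) = 314.8 MPa.
F'_nt = 1.3 F_nt − (F_nt / φF_nv) f_rv = 1.3·780 − (780/(0.75·579))·314.8 = 448.6 MPa, capped at F_nt → F'_nt = 448.6 MPa.
R_n = F'_nt · A_b · n = 448.6 × 706.9 × 8 / 1000 = 2537 kN.
Design strength φR_n = 0.75 × 2537 = 1900 kN.

1900 kN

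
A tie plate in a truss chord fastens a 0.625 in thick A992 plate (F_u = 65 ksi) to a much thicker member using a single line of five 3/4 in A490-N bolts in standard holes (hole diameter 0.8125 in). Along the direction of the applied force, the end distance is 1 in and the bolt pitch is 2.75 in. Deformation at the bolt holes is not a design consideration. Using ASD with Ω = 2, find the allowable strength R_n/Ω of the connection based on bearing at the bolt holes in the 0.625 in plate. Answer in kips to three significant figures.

Per bolt r_n = 1.5 l_c t F_u ≤ 3.0 d t F_u; upper limit = 3.0 × 0.75 × 0.625 × 65 = 91.41 kips.
Edge bolt: l_c = 1 − 0.8125/2 = 0.5938 in → 1.5 × 0.5938 × 0.625 × 65 = 36.18 → r_n = 36.18 kips.
Interior bolts: l_c = 2.75 − 0.8125 = 1.938 in → 1.5 × 1.938 × 0.625 × 65 = 118.1 → r_n = 91.41 kips.
R_n = 1 × 36.18 + 4 × 91.41 = 401.8 kips.
Allowable strength R_n/Ω = 401.8 / 2 = 201 kips.

201 kips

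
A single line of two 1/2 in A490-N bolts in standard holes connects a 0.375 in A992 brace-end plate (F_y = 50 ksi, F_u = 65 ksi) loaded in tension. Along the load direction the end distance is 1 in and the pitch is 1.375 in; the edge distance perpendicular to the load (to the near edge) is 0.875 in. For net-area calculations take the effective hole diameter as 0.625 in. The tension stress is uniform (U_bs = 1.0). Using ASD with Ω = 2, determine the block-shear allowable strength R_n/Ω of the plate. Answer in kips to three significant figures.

17.4 kips

Shear plane L_v = 1 + 1·1.375 = 2.375 in; A_gv = 2.375 × 0.375 = 0.8906 in².
A_nv = (2.375 − 1.5·0.625) × 0.375 = 0.5391 in².
A_nt = (0.875 − 0.5·0.625) × 0.375 = 0.2109 in².
0.6 F_u A_nv = 21.02 kips; 0.6 F_y A_gv = 26.72 kips → shear rupture governs the shear term.
R_n = 21.02 + 1.0 × 65 × 0.2109 = 34.73 kips.
Allowable strength R_n/Ω = 34.73 / 2 = 17.4 kips.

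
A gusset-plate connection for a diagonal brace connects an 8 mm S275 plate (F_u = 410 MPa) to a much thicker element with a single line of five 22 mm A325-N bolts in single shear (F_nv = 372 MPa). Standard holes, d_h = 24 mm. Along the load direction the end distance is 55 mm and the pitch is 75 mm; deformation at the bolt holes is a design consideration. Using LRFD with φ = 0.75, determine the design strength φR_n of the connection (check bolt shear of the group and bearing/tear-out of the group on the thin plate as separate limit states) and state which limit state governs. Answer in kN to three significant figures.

Bolt shear: A_b = π·22²/4 = 380.1 mm²; R_n = 372 × 380.1 × 5 × 1 / 1000 = 707 kN → 0.75 × 707 = 530 kN.
Bearing (1.2 l_c t F_u ≤ 2.4 d t F_u): upper limit = 2.4·22·8·410 / 1000 = 173.2 kN.
  Edge l_c = 55 − 24/2 = 43 → r_n = 169.2 kN; interior l_c = 75 − 24 = 51 → r_n = 173.2 kN.
  R_n,bearing = 1·169.2 + 4·173.2 = 862 kN → 0.75 × 862 = 646 kN.
Bolt shear governs: 530 kN.

530 kN (bolt shear governs)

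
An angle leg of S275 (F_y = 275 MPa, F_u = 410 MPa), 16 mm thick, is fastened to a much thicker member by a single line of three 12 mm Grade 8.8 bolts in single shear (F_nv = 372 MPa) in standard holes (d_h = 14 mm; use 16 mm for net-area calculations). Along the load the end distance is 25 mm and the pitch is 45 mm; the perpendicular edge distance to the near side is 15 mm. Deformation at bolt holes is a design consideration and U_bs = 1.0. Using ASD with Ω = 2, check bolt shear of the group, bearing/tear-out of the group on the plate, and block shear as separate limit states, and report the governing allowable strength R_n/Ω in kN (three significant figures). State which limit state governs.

63.1 kN (bolt shear governs)

Bolt shear: A_b = π·12²/4 = 113.1 mm²; R_n = 372 × 113.1 × 3 × 1 / 1000 = 126.2 kN → 126.2 / 2 = 63.1 kN.
Bearing: edge l_c = 18, r_n = 141.7 kN; interior l_c = 31, r_n = 188.9 kN; R_n = 141.7 + 2·188.9 = 519.6 kN → 260 kN.
Block shear: A_gv = 1840, A_nv = 1200, A_nt = 112 mm²; R_n = min(0.6F_uA_nv, 0.6F_yA_gv) + U_bs·F_u·A_nt = 341.1 kN → 171 kN.
Bolt shear governs: 63.1 kN.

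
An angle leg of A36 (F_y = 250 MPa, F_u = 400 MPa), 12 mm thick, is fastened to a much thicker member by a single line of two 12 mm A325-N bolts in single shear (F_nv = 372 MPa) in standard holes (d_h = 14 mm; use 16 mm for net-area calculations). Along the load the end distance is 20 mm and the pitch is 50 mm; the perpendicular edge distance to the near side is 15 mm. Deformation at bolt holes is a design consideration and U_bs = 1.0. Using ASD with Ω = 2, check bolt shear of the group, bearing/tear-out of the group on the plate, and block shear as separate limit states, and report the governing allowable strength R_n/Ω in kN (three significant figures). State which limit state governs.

Bolt shear: A_b = π·12²/4 = 113.1 mm²; R_n = 372 × 113.1 × 2 × 1 / 1000 = 84.14 kN → 84.14 / 2 = 42.1 kN.
Bearing: edge l_c = 13, r_n = 74.88 kN; interior l_c = 36, r_n = 138.2 kN; R_n = 74.88 + 1·138.2 = 213.1 kN → 107 kN.
Block shear: A_gv = 840, A_nv = 552, A_nt = 84 mm²; R_n = min(0.6F_uA_nv, 0.6F_yA_gv) + U_bs·F_u·A_nt = 159.6 kN → 79.8 kN.
Bolt shear governs: 42.1 kN.

42.1 kN (bolt shear governs)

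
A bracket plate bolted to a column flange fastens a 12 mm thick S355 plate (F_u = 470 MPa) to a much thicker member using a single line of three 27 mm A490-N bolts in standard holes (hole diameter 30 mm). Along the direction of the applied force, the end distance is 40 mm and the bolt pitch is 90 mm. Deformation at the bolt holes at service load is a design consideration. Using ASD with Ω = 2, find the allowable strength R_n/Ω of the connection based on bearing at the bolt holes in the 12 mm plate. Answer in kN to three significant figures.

Per bolt r_n = 1.2 l_c t F_u ≤ 2.4 d t F_u; upper limit = 2.4 × 27 × 12 × 470 / 1000 = 365.5 kN.
Edge bolt: l_c = 40 − 30/2 = 25 mm → 1.2 × 25 × 12 × 470 / 1000 = 169.2 → r_n = 169.2 kN.
Interior bolts: l_c = 90 − 30 = 60 mm → 1.2 × 60 × 12 × 470 / 1000 = 406.1 → r_n = 365.5 kN.
R_n = 1 × 169.2 + 2 × 365.5 = 900.1 kN.
Allowable strength R_n/Ω = 900.1 / 2 = 450 kN.

450 kN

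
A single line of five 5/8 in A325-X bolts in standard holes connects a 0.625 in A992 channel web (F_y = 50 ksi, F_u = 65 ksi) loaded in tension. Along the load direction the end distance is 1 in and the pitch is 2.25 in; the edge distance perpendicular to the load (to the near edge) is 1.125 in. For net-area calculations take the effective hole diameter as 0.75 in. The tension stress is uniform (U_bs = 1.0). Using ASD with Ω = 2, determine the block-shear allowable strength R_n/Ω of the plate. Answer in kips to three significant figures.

96 kips

Shear plane L_v = 1 + 4·2.25 = 10 in; A_gv = 10 × 0.625 = 6.25 in².
A_nv = (10 − 4.5·0.75) × 0.625 = 4.141 in².
A_nt = (1.125 − 0.5·0.75) × 0.625 = 0.4688 in².
0.6 F_u A_nv = 161.5 kips; 0.6 F_y A_gv = 187.5 kips → shear rupture governs the shear term.
R_n = 161.5 + 1.0 × 65 × 0.4688 = 192 kips.
Allowable strength R_n/Ω = 192 / 2 = 96 kips.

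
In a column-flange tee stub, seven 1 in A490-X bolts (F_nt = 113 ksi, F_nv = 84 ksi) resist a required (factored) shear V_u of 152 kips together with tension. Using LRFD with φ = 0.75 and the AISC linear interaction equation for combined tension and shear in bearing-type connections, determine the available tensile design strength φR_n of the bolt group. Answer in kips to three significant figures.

401 kips

A_b = π·1²/4 = 0.7854 in²; f_rv = 152 / (7 × 0.7854) = 27.65 ksi.
F'_nt = 1.3 F_nt − (F_nt / φF_nv) f_rv = 1.3·113 − (113/(0.75·84))·27.65 = 97.31 ksi, capped at F_nt → F'_nt = 97.31 ksi.
R_n = F'_nt · A_b · n = 97.31 × 0.7854 × 7 = 535 kips.
Design strength φR_n = 0.75 × 535 = 401 kips.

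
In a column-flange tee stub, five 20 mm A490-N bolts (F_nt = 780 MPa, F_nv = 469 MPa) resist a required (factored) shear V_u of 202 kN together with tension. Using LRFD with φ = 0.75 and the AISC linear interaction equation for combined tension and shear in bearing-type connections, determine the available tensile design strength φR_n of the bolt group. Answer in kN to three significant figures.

859 kN

A_b = π·20²/4 = 314.2 mm²; f_rv = 202 × 1000 / (5 × 314.2) = 128.6 MPa.
F'_nt = 1.3 F_nt − (F_nt / φF_nv) f_rv = 1.3·780 − (780/(0.75·469))·128.6 = 728.8 MPa, capped at F_nt → F'_nt = 728.8 MPa.
R_n = F'_nt · A_b · n = 728.8 × 314.2 × 5 / 1000 = 1145 kN.
Design strength φR_n = 0.75 × 1145 = 859 kN.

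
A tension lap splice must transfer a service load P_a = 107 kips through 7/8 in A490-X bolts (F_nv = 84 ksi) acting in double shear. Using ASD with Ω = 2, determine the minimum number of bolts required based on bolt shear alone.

3 bolts

A_b = π·0.875²/4 = 0.6013 in².
Per-bolt allowable strength R_n/Ω = 84 × 0.6013 × 2 / 2 = 50.51 kips.
n ≥ 107 / 50.51 = 2.118 → use 3 bolts.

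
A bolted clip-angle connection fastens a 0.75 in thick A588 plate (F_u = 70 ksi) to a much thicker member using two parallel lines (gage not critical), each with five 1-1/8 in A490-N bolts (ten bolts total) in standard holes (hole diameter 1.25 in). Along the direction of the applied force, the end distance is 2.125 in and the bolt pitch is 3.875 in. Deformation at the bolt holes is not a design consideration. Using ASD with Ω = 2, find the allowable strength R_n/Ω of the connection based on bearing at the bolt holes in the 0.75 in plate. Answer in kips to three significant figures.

827 kips

Per bolt r_n = 1.5 l_c t F_u ≤ 3.0 d t F_u; upper limit = 3.0 × 1.125 × 0.75 × 70 = 177.2 kips.
Edge bolt: l_c = 2.125 − 1.25/2 = 1.5 in → 1.5 × 1.5 × 0.75 × 70 = 118.1 → r_n = 118.1 kips.
Interior bolts: l_c = 3.875 − 1.25 = 2.625 in → 1.5 × 2.625 × 0.75 × 70 = 206.7 → r_n = 177.2 kips.
R_n = 2 × 118.1 + 8 × 177.2 = 1654 kips.
Allowable strength R_n/Ω = 1654 / 2 = 827 kips.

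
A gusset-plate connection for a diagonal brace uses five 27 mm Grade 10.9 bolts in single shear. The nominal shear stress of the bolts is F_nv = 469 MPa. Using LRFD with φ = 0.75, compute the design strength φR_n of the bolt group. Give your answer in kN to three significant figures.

A_b = π × 27² / 4 = 572.6 mm².
R_n = F_nv · A_b · n · n_s = 469 × 572.6 × 5 × 1 / 1000 = 1343 kN.
Design strength φR_n = 0.75 × 1343 = 1010 kN.

1010 kN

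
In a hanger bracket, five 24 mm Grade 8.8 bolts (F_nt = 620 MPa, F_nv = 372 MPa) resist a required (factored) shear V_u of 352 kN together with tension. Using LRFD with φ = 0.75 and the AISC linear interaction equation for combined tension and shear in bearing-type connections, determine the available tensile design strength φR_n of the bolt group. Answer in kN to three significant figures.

781 kN

A_b = π·24²/4 = 452.4 mm²; f_rv = 352 × 1000 / (5 × 452.4) = 155.6 MPa.
F'_nt = 1.3 F_nt − (F_nt / φF_nv) f_rv = 1.3·620 − (620/(0.75·372))·155.6 = 460.2 MPa, capped at F_nt → F'_nt = 460.2 MPa.
R_n = F'_nt · A_b · n = 460.2 × 452.4 × 5 / 1000 = 1041 kN.
Design strength φR_n = 0.75 × 1041 = 781 kN.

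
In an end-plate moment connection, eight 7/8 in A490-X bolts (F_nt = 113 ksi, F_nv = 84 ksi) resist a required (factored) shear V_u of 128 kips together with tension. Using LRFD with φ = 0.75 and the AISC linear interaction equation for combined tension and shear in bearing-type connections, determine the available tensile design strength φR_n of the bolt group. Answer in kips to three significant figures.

358 kips

A_b = π·0.875²/4 = 0.6013 in²; f_rv = 128 / (8 × 0.6013) = 26.61 ksi.
F'_nt = 1.3 F_nt − (F_nt / φF_nv) f_rv = 1.3·113 − (113/(0.75·84))·26.61 = 99.17 ksi, capped at F_nt → F'_nt = 99.17 ksi.
R_n = F'_nt · A_b · n = 99.17 × 0.6013 × 8 = 477.1 kips.
Design strength φR_n = 0.75 × 477.1 = 358 kips.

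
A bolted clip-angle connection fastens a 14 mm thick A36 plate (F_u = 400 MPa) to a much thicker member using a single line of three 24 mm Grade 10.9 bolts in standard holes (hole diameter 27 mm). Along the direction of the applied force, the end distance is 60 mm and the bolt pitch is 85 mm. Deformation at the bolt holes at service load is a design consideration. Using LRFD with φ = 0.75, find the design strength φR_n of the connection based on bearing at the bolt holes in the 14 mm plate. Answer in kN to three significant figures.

Per bolt r_n = 1.2 l_c t F_u ≤ 2.4 d t F_u; upper limit = 2.4 × 24 × 14 × 400 / 1000 = 322.6 kN.
Edge bolt: l_c = 60 − 27/2 = 46.5 mm → 1.2 × 46.5 × 14 × 400 / 1000 = 312.5 → r_n = 312.5 kN.
Interior bolts: l_c = 85 − 27 = 58 mm → 1.2 × 58 × 14 × 400 / 1000 = 389.8 → r_n = 322.6 kN.
R_n = 1 × 312.5 + 2 × 322.6 = 957.6 kN.
Design strength φR_n = 0.75 × 957.6 = 718 kN.

718 kN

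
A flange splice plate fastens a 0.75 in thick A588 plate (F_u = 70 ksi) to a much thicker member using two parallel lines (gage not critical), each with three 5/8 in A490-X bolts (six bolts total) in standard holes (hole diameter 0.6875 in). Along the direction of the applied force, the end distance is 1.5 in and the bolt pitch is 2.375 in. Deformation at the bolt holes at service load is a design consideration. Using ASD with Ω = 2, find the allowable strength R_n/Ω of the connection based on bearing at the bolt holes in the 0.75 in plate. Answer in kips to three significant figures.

Per bolt r_n = 1.2 l_c t F_u ≤ 2.4 d t F_u; upper limit = 2.4 × 0.625 × 0.75 × 70 = 78.75 kips.
Edge bolt: l_c = 1.5 − 0.6875/2 = 1.156 in → 1.2 × 1.156 × 0.75 × 70 = 72.84 → r_n = 72.84 kips.
Interior bolts: l_c = 2.375 − 0.6875 = 1.688 in → 1.2 × 1.688 × 0.75 × 70 = 106.3 → r_n = 78.75 kips.
R_n = 2 × 72.84 + 4 × 78.75 = 460.7 kips.
Allowable strength R_n/Ω = 460.7 / 2 = 230 kips.

230 kips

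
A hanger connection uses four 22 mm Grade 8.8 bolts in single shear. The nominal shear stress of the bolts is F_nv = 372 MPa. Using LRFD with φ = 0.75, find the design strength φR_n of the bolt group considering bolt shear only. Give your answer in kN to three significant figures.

A_b = π × 22² / 4 = 380.1 mm².
R_n = F_nv · A_b · n · n_s = 372 × 380.1 × 4 × 1 / 1000 = 565.6 kN.
Design strength φR_n = 0.75 × 565.6 = 424 kN.

424 kN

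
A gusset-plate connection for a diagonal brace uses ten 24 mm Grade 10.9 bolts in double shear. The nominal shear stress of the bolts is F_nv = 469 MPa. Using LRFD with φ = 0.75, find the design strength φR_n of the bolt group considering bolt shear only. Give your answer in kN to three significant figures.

A_b = π × 24² / 4 = 452.4 mm².
R_n = F_nv · A_b · n · n_s = 469 × 452.4 × 10 × 2 / 1000 = 4243 kN.
Design strength φR_n = 0.75 × 4243 = 3180 kN.

3180 kN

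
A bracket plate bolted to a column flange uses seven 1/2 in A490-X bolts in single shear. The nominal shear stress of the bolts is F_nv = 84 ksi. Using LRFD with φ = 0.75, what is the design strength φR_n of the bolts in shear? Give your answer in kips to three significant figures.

86.6 kips

A_b = π × 0.5² / 4 = 0.1963 in².
R_n = F_nv · A_b · n · n_s = 84 × 0.1963 × 7 × 1 = 115.5 kips.
Design strength φR_n = 0.75 × 115.5 = 86.6 kips.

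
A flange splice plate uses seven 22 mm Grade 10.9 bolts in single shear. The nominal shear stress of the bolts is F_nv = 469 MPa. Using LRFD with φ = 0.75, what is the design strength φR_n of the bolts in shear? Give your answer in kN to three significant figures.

A_b = π × 22² / 4 = 380.1 mm².
R_n = F_nv · A_b · n · n_s = 469 × 380.1 × 7 × 1 / 1000 = 1248 kN.
Design strength φR_n = 0.75 × 1248 = 936 kN.

936 kN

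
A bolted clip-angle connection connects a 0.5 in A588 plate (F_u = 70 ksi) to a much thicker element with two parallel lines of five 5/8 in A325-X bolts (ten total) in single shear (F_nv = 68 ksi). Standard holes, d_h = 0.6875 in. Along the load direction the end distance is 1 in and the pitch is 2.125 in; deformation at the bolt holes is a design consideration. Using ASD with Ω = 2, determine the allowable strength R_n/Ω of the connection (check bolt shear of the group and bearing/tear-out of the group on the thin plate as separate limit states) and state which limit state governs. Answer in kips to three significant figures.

Bolt shear: A_b = π·0.625²/4 = 0.3068 in²; R_n = 68 × 0.3068 × 10 × 1 = 208.6 kips → 208.6 / 2 = 104 kips.
Bearing (1.2 l_c t F_u ≤ 2.4 d t F_u): upper limit = 2.4·0.625·0.5·70 = 52.5 kips.
  Edge l_c = 1 − 0.6875/2 = 0.6562 → r_n = 27.56 kips; interior l_c = 2.125 − 0.6875 = 1.438 → r_n = 52.5 kips.
  R_n,bearing = 2·27.56 + 8·52.5 = 475.1 kips → 475.1 / 2 = 238 kips.
Bolt shear governs: 104 kips.

104 kips (bolt shear governs)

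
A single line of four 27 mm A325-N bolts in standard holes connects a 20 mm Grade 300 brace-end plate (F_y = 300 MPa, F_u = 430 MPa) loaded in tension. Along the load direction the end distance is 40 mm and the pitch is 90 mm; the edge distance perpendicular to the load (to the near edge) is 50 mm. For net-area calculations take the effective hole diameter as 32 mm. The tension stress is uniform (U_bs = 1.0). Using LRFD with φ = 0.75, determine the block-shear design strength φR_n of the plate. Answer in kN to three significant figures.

986 kN

Shear plane L_v = 40 + 3·90 = 310 mm; A_gv = 310 × 20 = 6200 mm².
A_nv = (310 − 3.5·32) × 20 = 3960 mm².
A_nt = (50 − 0.5·32) × 20 = 680 mm².
0.6 F_u A_nv = 1022 kN; 0.6 F_y A_gv = 1116 kN → shear rupture governs the shear term.
R_n = 1022 + 1.0 × 430 × 680 / 1000 = 1314 kN.
Design strength φR_n = 0.75 × 1314 = 986 kN.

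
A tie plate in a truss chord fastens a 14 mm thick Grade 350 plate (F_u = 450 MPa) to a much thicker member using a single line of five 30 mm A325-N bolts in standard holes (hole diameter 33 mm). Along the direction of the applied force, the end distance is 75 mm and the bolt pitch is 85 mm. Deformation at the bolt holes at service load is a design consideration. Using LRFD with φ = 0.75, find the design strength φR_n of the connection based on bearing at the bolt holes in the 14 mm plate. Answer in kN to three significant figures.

1510 kN

Per bolt r_n = 1.2 l_c t F_u ≤ 2.4 d t F_u; upper limit = 2.4 × 30 × 14 × 450 / 1000 = 453.6 kN.
Edge bolt: l_c = 75 − 33/2 = 58.5 mm → 1.2 × 58.5 × 14 × 450 / 1000 = 442.3 → r_n = 442.3 kN.
Interior bolts: l_c = 85 − 33 = 52 mm → 1.2 × 52 × 14 × 450 / 1000 = 393.1 → r_n = 393.1 kN.
R_n = 1 × 442.3 + 4 × 393.1 = 2015 kN.
Design strength φR_n = 0.75 × 2015 = 1510 kN.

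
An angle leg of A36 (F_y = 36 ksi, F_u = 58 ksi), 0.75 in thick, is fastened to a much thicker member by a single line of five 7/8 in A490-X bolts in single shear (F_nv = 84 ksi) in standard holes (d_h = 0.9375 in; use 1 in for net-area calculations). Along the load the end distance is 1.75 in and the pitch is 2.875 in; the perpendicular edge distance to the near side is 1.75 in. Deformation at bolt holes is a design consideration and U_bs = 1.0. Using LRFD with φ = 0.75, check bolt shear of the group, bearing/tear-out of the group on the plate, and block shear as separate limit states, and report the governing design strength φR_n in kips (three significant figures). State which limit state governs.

189 kips (bolt shear governs)

Bolt shear: A_b = π·0.875²/4 = 0.6013 in²; R_n = 84 × 0.6013 × 5 × 1 = 252.6 kips → 0.75 × 252.6 = 189 kips.
Bearing: edge l_c = 1.281, r_n = 66.88 kips; interior l_c = 1.938, r_n = 91.35 kips; R_n = 66.88 + 4·91.35 = 432.3 kips → 324 kips.
Block shear: A_gv = 9.938, A_nv = 6.562, A_nt = 0.9375 in²; R_n = min(0.6F_uA_nv, 0.6F_yA_gv) + U_bs·F_u·A_nt = 269 kips → 202 kips.
Bolt shear governs: 189 kips.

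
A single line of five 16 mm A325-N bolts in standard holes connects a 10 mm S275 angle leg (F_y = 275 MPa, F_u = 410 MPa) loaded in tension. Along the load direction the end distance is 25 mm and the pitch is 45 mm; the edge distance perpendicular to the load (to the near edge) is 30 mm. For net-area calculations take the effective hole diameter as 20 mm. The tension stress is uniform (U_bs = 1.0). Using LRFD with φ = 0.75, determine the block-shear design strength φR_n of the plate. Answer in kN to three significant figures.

Shear plane L_v = 25 + 4·45 = 205 mm; A_gv = 205 × 10 = 2050 mm².
A_nv = (205 − 4.5·20) × 10 = 1150 mm².
A_nt = (30 − 0.5·20) × 10 = 200 mm².
0.6 F_u A_nv = 282.9 kN; 0.6 F_y A_gv = 338.2 kN → shear rupture governs the shear term.
R_n = 282.9 + 1.0 × 410 × 200 / 1000 = 364.9 kN.
Design strength φR_n = 0.75 × 364.9 = 274 kN.

274 kN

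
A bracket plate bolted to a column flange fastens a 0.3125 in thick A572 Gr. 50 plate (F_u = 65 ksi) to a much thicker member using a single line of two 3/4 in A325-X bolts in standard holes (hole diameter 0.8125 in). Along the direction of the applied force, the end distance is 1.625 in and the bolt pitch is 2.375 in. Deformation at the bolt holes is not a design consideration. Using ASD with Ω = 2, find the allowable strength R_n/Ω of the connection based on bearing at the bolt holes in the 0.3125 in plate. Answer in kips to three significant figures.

41.4 kips

Per bolt r_n = 1.5 l_c t F_u ≤ 3.0 d t F_u; upper limit = 3.0 × 0.75 × 0.3125 × 65 = 45.7 kips.
Edge bolt: l_c = 1.625 − 0.8125/2 = 1.219 in → 1.5 × 1.219 × 0.3125 × 65 = 37.13 → r_n = 37.13 kips.
Interior bolts: l_c = 2.375 − 0.8125 = 1.562 in → 1.5 × 1.562 × 0.3125 × 65 = 47.61 → r_n = 45.7 kips.
R_n = 1 × 37.13 + 1 × 45.7 = 82.84 kips.
Allowable strength R_n/Ω = 82.84 / 2 = 41.4 kips.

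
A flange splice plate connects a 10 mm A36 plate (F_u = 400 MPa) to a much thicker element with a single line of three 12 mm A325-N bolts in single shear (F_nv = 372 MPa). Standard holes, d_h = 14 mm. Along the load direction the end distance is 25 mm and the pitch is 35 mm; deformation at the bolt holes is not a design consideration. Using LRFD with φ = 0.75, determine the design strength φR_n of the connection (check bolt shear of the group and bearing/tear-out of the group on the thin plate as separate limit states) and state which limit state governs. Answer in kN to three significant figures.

94.7 kN (bolt shear governs)

Bolt shear: A_b = π·12²/4 = 113.1 mm²; R_n = 372 × 113.1 × 3 × 1 / 1000 = 126.2 kN → 0.75 × 126.2 = 94.7 kN.
Bearing (1.5 l_c t F_u ≤ 3.0 d t F_u): upper limit = 3.0·12·10·400 / 1000 = 144 kN.
  Edge l_c = 25 − 14/2 = 18 → r_n = 108 kN; interior l_c = 35 − 14 = 21 → r_n = 126 kN.
  R_n,bearing = 1·108 + 2·126 = 360 kN → 0.75 × 360 = 270 kN.
Bolt shear governs: 94.7 kN.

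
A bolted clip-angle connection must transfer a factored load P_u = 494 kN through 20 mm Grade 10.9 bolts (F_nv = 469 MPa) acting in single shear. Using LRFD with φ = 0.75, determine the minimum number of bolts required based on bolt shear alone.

5 bolts

A_b = π·20²/4 = 314.2 mm².
Per-bolt design strength φR_n = 0.75 × 469 × 314.2 × 1 / 1000 = 110.5 kN.
n ≥ 494 / 110.5 = 4.47 → use 5 bolts.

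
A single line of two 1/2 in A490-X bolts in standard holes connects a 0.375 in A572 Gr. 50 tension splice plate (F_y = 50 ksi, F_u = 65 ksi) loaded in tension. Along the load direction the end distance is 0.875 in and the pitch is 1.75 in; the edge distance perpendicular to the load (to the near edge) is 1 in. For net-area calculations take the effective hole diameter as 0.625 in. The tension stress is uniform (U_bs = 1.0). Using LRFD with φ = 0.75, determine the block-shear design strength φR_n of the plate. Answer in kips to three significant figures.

31.1 kips

Shear plane L_v = 0.875 + 1·1.75 = 2.625 in; A_gv = 2.625 × 0.375 = 0.9844 in².
A_nv = (2.625 − 1.5·0.625) × 0.375 = 0.6328 in².
A_nt = (1 − 0.5·0.625) × 0.375 = 0.2578 in².
0.6 F_u A_nv = 24.68 kips; 0.6 F_y A_gv = 29.53 kips → shear rupture governs the shear term.
R_n = 24.68 + 1.0 × 65 × 0.2578 = 41.44 kips.
Design strength φR_n = 0.75 × 41.44 = 31.1 kips.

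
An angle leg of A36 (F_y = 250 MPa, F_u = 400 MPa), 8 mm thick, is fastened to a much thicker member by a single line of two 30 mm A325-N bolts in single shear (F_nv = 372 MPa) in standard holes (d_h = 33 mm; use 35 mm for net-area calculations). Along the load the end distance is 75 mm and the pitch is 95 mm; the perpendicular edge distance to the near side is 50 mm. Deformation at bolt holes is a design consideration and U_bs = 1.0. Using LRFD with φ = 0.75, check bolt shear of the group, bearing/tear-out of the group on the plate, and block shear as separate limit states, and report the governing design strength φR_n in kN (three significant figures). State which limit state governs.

231 kN (block shear governs)

Bolt shear: A_b = π·30²/4 = 706.9 mm²; R_n = 372 × 706.9 × 2 × 1 / 1000 = 525.9 kN → 0.75 × 525.9 = 394 kN.
Bearing: edge l_c = 58.5, r_n = 224.6 kN; interior l_c = 62, r_n = 230.4 kN; R_n = 224.6 + 1·230.4 = 455 kN → 341 kN.
Block shear: A_gv = 1360, A_nv = 940, A_nt = 260 mm²; R_n = min(0.6F_uA_nv, 0.6F_yA_gv) + U_bs·F_u·A_nt = 308 kN → 231 kN.
Block shear governs: 231 kN.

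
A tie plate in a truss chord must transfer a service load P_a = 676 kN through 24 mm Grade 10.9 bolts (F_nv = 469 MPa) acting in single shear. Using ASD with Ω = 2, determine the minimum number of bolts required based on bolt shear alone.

7 bolts

A_b = π·24²/4 = 452.4 mm².
Per-bolt allowable strength R_n/Ω = 469 × 452.4 × 1 / 1000 / 2 = 106.1 kN.
n ≥ 676 / 106.1 = 6.372 → use 7 bolts.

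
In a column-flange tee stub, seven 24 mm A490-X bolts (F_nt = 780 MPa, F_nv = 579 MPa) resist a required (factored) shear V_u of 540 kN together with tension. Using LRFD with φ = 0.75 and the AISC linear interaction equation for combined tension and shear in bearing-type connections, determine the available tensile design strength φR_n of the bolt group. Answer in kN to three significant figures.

1680 kN

A_b = π·24²/4 = 452.4 mm²; f_rv = 540 × 1000 / (7 × 452.4) = 170.5 MPa.
F'_nt = 1.3 F_nt − (F_nt / φF_nv) f_rv = 1.3·780 − (780/(0.75·579))·170.5 = 707.7 MPa, capped at F_nt → F'_nt = 707.7 MPa.
R_n = F'_nt · A_b · n = 707.7 × 452.4 × 7 / 1000 = 2241 kN.
Design strength φR_n = 0.75 × 2241 = 1680 kN.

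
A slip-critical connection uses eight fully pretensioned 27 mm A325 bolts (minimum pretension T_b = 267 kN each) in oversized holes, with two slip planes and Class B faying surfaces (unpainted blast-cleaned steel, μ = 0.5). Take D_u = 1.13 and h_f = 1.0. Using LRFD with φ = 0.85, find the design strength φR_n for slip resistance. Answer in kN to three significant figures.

R_n = μ · D_u · h_f · T_b · n_s · n_b = 0.5 × 1.13 × 1.0 × 267 × 2 × 8 = 2414 kN.
Design strength φR_n = 0.85 × 2414 = 2050 kN.

2050 kN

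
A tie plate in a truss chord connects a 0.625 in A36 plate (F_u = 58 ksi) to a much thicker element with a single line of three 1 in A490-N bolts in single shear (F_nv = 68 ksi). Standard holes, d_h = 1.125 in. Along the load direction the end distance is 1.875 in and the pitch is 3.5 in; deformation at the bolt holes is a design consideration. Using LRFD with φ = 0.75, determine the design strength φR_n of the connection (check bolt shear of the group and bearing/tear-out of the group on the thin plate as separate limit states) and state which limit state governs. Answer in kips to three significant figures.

120 kips (bolt shear governs)

Bolt shear: A_b = π·1²/4 = 0.7854 in²; R_n = 68 × 0.7854 × 3 × 1 = 160.2 kips → 0.75 × 160.2 = 120 kips.
Bearing (1.2 l_c t F_u ≤ 2.4 d t F_u): upper limit = 2.4·1·0.625·58 = 87 kips.
  Edge l_c = 1.875 − 1.125/2 = 1.312 → r_n = 57.09 kips; interior l_c = 3.5 − 1.125 = 2.375 → r_n = 87 kips.
  R_n,bearing = 1·57.09 + 2·87 = 231.1 kips → 0.75 × 231.1 = 173 kips.
Bolt shear governs: 120 kips.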